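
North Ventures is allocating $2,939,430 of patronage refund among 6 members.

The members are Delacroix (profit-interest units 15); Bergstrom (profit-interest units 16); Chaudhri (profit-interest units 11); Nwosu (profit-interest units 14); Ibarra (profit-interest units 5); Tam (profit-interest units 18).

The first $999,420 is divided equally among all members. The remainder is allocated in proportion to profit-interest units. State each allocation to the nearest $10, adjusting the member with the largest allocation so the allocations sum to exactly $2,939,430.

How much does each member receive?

First tranche $999,420 split equally: $166,570 each.
Remainder $1,940,010 by profit-interest units (total 79): Delacroix 368,356.33 → $368,360; Bergstrom 392,913.42 → $392,910; Chaudhri 270,127.97 → $270,130; Nwosu 343,799.24 → $343,800; Ibarra 122,785.44 → $122,790; Tam 442,027.59 → $442,030.
Rounding difference −$10 on remainder applied to Tam.
Totals: Delacroix $166,570 + $368,360 = $534,930; Bergstrom $166,570 + $392,910 = $559,480; Chaudhri $166,570 + $270,130 = $436,700; Nwosu $166,570 + $343,800 = $510,370; Ibarra $166,570 + $122,790 = $289,360; Tam $166,570 + $442,020 = $608,590.

Delacroix: $534,930 · Bergstrom: $559,480 · Chaudhri: $436,700 · Nwosu: $510,370 · Ibarra: $289,360 · Tam: $608,590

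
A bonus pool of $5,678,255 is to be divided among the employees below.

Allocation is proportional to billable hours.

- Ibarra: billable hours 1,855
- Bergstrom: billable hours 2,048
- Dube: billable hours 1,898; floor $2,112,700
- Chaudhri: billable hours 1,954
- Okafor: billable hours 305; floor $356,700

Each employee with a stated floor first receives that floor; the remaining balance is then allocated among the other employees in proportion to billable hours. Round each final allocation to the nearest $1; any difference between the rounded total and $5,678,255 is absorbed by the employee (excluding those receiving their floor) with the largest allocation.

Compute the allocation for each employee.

Fund the minimums — Dube $2,112,700; Okafor $356,700. Remaining pool $3,208,855.
Remaining pool split over remaining billable hours 5,857: Ibarra 1,016,292.65 → $1,016,293; Bergstrom 1,122,030.91 → $1,122,031; Chaudhri 1,070,531.44 → $1,070,531.

Ibarra: $1,016,293 | Bergstrom: $1,122,031 | Dube: $2,112,700 | Chaudhri: $1,070,531 | Okafor: $356,700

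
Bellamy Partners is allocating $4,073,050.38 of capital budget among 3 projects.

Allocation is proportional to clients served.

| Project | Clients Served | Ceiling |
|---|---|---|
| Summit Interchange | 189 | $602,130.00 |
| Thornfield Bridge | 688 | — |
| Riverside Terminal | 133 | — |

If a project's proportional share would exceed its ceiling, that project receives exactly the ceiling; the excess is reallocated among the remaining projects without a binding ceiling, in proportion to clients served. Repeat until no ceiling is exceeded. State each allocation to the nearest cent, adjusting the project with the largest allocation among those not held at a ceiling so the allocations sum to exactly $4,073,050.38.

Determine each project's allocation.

Summit Interchange: $602,130.00 · Thornfield Bridge: $2,908,639.73 · Riverside Terminal: $562,280.65

Clients served total: 1,010.
Unconstrained shares: Summit Interchange 762,184.6751; Thornfield Bridge 2,774,513.5262; Riverside Terminal 536,352.1788.
Cap binds for Summit Interchange ($602,130.00); remaining pool $3,470,920.38 reallocated over remaining clients served 821.
Shares after redistribution: Thornfield Bridge 2,908,639.7338 → $2,908,639.73; Riverside Terminal 562,280.6462 → $562,280.65.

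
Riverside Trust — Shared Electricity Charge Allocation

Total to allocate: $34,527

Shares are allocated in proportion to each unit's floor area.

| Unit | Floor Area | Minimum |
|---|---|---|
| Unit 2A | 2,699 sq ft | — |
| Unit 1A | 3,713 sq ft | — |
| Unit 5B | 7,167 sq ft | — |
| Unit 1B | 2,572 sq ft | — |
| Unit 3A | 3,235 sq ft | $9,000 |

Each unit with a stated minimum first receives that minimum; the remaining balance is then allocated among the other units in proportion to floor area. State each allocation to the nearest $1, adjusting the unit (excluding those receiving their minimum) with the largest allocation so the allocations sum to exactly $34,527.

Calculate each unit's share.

Guaranteed amounts: Unit 3A $9,000. Residual $25,527.
Residual split over remaining floor area 16,151: Unit 2A 4,265.83 → $4,266; Unit 1A 5,868.48 → $5,868; Unit 5B 11,327.60 → $11,328; Unit 1B 4,065.10 → $4,065.

Unit 2A: $4,266 | Unit 1A: $5,868 | Unit 5B: $11,328 | Unit 1B: $4,065 | Unit 3A: $9,000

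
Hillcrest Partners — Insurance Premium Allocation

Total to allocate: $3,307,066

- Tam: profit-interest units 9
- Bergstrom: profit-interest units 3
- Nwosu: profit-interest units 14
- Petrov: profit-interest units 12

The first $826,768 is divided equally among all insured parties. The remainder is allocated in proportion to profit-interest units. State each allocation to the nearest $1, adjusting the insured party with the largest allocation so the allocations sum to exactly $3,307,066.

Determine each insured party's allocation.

$826,768 shared equally gives $206,692 per insured party.
Remainder $2,480,298 by profit-interest units (total 38): Tam 587,439.00 → $587,439; Bergstrom 195,813.00 → $195,813; Nwosu 913,794.00 → $913,794; Petrov 783,252.00 → $783,252.
Totals: Tam $206,692 + $587,439 = $794,131; Bergstrom $206,692 + $195,813 = $402,505; Nwosu $206,692 + $913,794 = $1,120,486; Petrov $206,692 + $783,252 = $989,944.

Tam: $794,131 | Bergstrom: $402,505 | Nwosu: $1,120,486 | Petrov: $989,944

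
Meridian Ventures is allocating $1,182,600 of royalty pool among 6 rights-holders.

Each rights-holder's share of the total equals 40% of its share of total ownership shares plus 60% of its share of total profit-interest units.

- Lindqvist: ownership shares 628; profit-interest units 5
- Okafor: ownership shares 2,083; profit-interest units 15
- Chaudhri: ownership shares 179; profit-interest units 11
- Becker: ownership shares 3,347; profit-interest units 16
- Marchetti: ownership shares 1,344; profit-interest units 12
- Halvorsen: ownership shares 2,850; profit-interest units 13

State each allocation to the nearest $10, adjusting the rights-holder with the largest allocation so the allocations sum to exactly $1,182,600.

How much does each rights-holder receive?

Lindqvist: $77,750 | Okafor: $242,290 | Chaudhri: $116,520 | Becker: $309,470 | Marchetti: $179,210 | Halvorsen: $257,360

Totals — ownership shares 10,431, profit-interest units 72.
Combined weights (40% ownership shares + 60% profit-interest units): Lindqvist 0.0657; Okafor 0.2049; Chaudhri 0.0985; Becker 0.2617; Marchetti 0.1515; Halvorsen 0.2176.
Pro-rata amounts: Lindqvist 77,754.45; Okafor 242,287.88; Chaudhri 116,522.55; Becker 309,464.57; Marchetti 179,209.65; Halvorsen 257,360.90.
After rounding ($10): Lindqvist $77,750; Okafor $242,290; Chaudhri $116,520; Becker $309,460; Marchetti $179,210; Halvorsen $257,360. Sum = $1,182,590.
Difference $1,182,600 − $1,182,590 = +$10 applied to largest allocation (Becker): Becker becomes $309,470.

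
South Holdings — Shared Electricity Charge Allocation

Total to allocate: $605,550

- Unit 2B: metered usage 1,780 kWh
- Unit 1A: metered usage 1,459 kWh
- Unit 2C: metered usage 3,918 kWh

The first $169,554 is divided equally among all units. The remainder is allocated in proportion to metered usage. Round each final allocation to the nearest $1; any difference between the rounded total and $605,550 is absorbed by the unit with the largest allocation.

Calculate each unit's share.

First tranche $169,554 split equally: $56,518 each.
Remainder $435,996 by metered usage (total 7,157): Unit 2B 108,435.501 → $108,436; Unit 1A 88,880.56 → $88,881; Unit 2C 238,679.94 → $238,680.
Rounding difference −$1 on remainder applied to Unit 2C.
Totals: Unit 2B $56,518 + $108,436 = $164,954; Unit 1A $56,518 + $88,881 = $145,399; Unit 2C $56,518 + $238,679 = $295,197.

Unit 2B: $164,954 | Unit 1A: $145,399 | Unit 2C: $295,197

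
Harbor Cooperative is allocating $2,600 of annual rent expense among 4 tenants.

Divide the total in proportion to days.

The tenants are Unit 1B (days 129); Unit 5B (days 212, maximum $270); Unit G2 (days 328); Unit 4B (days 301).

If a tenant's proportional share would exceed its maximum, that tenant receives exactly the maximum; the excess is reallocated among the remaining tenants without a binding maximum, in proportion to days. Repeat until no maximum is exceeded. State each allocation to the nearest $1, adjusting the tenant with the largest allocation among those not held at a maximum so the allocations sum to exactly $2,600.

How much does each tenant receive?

Unit 1B: $397 · Unit 5B: $270 · Unit G2: $1,008 · Unit 4B: $925

Days total: 970.
Pro-rata shares before constraints: Unit 1B 345.77; Unit 5B 568.25; Unit G2 879.18; Unit 4B 806.80.
Cap binds for Unit 5B ($270); balance $2,330 reallocated over remaining days 758.
Shares after redistribution: Unit 1B 396.53 → $397; Unit G2 1,008.23 → $1,008; Unit 4B 925.24 → $925.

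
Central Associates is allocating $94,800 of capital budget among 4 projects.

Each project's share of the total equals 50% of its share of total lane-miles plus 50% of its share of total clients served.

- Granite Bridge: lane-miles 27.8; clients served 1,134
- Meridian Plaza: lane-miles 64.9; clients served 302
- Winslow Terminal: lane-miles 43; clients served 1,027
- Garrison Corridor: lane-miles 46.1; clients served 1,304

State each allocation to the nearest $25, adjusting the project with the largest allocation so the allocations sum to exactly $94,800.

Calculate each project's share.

Granite Bridge: $21,525; Meridian Plaza: $20,725; Winslow Terminal: $24,125; Garrison Corridor: $28,425

Lane-miles total 181.8; clients served total 3,767.
Combined weights (50% lane-miles + 50% clients served): Granite Bridge 0.2270; Meridian Plaza 0.2186; Winslow Terminal 0.2546; Garrison Corridor 0.2999.
Proportional shares: Granite Bridge 21,517.26; Meridian Plaza 20,721.18; Winslow Terminal 24,133.92; Garrison Corridor 28,427.65.
At nearest $25: Granite Bridge $21,525; Meridian Plaza $20,725; Winslow Terminal $24,125; Garrison Corridor $28,425. Sum = $94,800.
Sum already equals the total — no adjustment.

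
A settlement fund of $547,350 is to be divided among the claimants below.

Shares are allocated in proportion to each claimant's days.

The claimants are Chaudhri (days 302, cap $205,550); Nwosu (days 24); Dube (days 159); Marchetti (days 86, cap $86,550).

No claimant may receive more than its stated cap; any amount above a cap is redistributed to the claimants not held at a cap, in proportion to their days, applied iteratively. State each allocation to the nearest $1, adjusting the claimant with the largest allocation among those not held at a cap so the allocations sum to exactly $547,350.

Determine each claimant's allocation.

Chaudhri: $205,550; Nwosu: $33,475; Dube: $221,775; Marchetti: $86,550

Combined days = 571.
Pro-rata shares before constraints: Chaudhri 289,491.59; Nwosu 23,005.95; Dube 152,414.45; Marchetti 82,438.00.
Cap binds for Chaudhri ($205,550); balance $341,800 reallocated over remaining days 269.
Cap binds for Marchetti ($86,550); balance $255,250 reallocated over remaining days 183.
Redistributed shares: Nwosu 33,475.41 → $33,475; Dube 221,774.59 → $221,775.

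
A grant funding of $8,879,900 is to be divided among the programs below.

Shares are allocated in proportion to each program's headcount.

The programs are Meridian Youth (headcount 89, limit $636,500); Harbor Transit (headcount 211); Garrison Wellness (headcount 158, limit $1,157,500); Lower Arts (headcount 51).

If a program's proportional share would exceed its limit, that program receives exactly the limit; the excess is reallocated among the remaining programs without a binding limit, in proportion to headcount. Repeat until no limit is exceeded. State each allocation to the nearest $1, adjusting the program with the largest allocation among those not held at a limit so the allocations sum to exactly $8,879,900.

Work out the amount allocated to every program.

Meridian Youth: $636,500 | Harbor Transit: $5,706,584 | Garrison Wellness: $1,157,500 | Lower Arts: $1,379,316

Sum of headcount: 509.
Unconstrained shares: Meridian Youth 1,552,674.07; Harbor Transit 3,681,058.74; Garrison Wellness 2,756,432.61; Lower Arts 889,734.58.
Cap binds for Meridian Youth ($636,500), Garrison Wellness ($1,157,500); balance $7,085,900 reallocated over remaining headcount 262.
Redistributed shares: Harbor Transit 5,706,583.59 → $5,706,584; Lower Arts 1,379,316.41 → $1,379,316.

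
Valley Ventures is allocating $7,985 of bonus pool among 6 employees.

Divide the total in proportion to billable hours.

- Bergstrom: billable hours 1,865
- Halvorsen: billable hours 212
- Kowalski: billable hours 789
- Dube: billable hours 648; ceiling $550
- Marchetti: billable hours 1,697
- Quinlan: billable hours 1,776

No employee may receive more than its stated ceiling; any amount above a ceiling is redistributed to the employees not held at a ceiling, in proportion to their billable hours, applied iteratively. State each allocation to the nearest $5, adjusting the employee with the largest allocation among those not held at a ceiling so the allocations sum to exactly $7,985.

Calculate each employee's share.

Total billable hours = 6,987.
Unconstrained shares: Bergstrom 2,131.39; Halvorsen 242.28; Kowalski 901.70; Dube 740.56; Marchetti 1,939.39; Quinlan 2,029.68.
Held at cap: Dube ($550); balance $7,435 reallocated over remaining billable hours 6,339.
Redistributed shares: Bergstrom 2,187.45 → $2,185; Halvorsen 248.65 → $250; Kowalski 925.42 → $925; Marchetti 1,990.41 → $1,990; Quinlan 2,083.07 → $2,085.

Bergstrom: $2,185 · Halvorsen: $250 · Kowalski: $925 · Dube: $550 · Marchetti: $1,990 · Quinlan: $2,085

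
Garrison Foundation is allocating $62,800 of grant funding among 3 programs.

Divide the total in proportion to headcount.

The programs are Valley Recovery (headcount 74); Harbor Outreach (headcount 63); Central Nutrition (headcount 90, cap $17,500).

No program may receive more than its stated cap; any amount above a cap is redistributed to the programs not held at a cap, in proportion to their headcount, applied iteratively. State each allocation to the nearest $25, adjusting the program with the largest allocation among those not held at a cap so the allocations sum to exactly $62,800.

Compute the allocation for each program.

Valley Recovery: $24,475 | Harbor Outreach: $20,825 | Central Nutrition: $17,500

Sum of headcount: 227.
Pro-rata shares before constraints: Valley Recovery 20,472.25; Harbor Outreach 17,429.07; Central Nutrition 24,898.68.
Capped: Central Nutrition ($17,500); balance $45,300 reallocated over remaining headcount 137.
Shares after redistribution: Valley Recovery 24,468.61 → $24,475; Harbor Outreach 20,831.39 → $20,825.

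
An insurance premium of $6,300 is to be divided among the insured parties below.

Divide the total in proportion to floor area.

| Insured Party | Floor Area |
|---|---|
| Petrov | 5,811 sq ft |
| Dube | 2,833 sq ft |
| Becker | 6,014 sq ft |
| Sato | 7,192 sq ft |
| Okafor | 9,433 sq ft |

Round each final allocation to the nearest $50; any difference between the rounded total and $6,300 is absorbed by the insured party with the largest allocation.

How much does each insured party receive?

Total floor area = 31,283.
Raw shares: Petrov 5,811/31,283 × $6,300 = 1,170.26; Dube 2,833/31,283 × $6,300 = 570.53; Becker 6,014/31,283 × $6,300 = 1,211.14; Sato 7,192/31,283 × $6,300 = 1,448.38; Okafor 9,433/31,283 × $6,300 = 1,899.69.
At nearest $50: Petrov $1,150; Dube $550; Becker $1,200; Sato $1,450; Okafor $1,900. Sum = $6,250.
Difference $6,300 − $6,250 = +$50 applied to largest allocation (Okafor): Okafor becomes $1,950.

Petrov: $1,150 · Dube: $550 · Becker: $1,200 · Sato: $1,450 · Okafor: $1,950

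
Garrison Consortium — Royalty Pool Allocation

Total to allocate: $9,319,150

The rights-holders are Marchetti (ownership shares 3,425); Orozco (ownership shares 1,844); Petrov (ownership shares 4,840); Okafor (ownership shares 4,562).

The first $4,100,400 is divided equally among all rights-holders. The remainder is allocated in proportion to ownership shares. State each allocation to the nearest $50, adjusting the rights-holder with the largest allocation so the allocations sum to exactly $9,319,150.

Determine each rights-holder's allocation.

Marchetti: $2,243,450 · Orozco: $1,681,050 · Petrov: $2,746,750 · Okafor: $2,647,900

First tranche $4,100,400 split equally: $1,025,100 each.
Remainder $5,218,750 by ownership shares (total 14,671): Marchetti 1,218,336.77 → $1,218,350; Orozco 655,945.40 → $655,950; Petrov 1,721,678.82 → $1,721,700; Okafor 1,622,789.01 → $1,622,800.
Rounding difference −$50 on remainder applied to Petrov.
Totals: Marchetti $1,025,100 + $1,218,350 = $2,243,450; Orozco $1,025,100 + $655,950 = $1,681,050; Petrov $1,025,100 + $1,721,650 = $2,746,750; Okafor $1,025,100 + $1,622,800 = $2,647,900.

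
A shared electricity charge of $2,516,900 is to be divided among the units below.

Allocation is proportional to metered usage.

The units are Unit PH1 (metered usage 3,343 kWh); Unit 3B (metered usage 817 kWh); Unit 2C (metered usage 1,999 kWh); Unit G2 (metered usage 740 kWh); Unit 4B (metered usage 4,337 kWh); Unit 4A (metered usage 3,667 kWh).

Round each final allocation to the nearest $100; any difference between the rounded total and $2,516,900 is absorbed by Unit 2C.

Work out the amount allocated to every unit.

Unit PH1: $564,600 | Unit 3B: $138,000 | Unit 2C: $337,500 | Unit G2: $125,000 | Unit 4B: $732,500 | Unit 4A: $619,300

Metered usage total: 14,903.
Unrounded shares: Unit PH1 3,343/14,903 × $2,516,900 = 564,584.09; Unit 3B 817/14,903 × $2,516,900 = 137,979.42; Unit 2C 1,999/14,903 × $2,516,900 = 337,602.03; Unit G2 740/14,903 × $2,516,900 = 124,975.24; Unit 4B 4,337/14,903 × $2,516,900 = 732,456.24; Unit 4A 3,667/14,903 × $2,516,900 = 619,302.98.
At nearest $100: Unit PH1 $564,600; Unit 3B $138,000; Unit 2C $337,600; Unit G2 $125,000; Unit 4B $732,500; Unit 4A $619,300. Sum = $2,517,000.
Difference $2,516,900 − $2,517,000 = −$100 applied to Unit 2C: Unit 2C becomes $337,500.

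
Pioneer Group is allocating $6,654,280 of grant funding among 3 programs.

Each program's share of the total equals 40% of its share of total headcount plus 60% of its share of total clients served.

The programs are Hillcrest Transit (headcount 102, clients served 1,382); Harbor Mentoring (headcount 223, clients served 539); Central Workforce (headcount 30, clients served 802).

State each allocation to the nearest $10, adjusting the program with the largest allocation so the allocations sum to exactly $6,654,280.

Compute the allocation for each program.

Totals — headcount 355, clients served 2,723.
Combined weights (40% headcount + 60% clients served): Hillcrest Transit 0.4194; Harbor Mentoring 0.3700; Central Workforce 0.2105.
Proportional shares: Hillcrest Transit 2,791,115.48; Harbor Mentoring 2,462,307.67; Central Workforce 1,400,856.85.
After rounding ($10): Hillcrest Transit $2,791,120; Harbor Mentoring $2,462,310; Central Workforce $1,400,860. Sum = $6,654,290.
Difference $6,654,280 − $6,654,290 = −$10 applied to largest allocation (Hillcrest Transit): Hillcrest Transit becomes $2,791,110.

Hillcrest Transit: $2,791,110 | Harbor Mentoring: $2,462,310 | Central Workforce: $1,400,860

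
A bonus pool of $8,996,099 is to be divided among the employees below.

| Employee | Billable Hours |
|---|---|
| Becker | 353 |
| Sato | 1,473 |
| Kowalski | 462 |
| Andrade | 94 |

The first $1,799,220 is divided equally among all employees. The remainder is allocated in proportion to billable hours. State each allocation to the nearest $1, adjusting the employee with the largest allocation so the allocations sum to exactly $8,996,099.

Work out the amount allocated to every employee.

Becker: $1,516,345 · Sato: $4,900,268 · Kowalski: $1,845,673 · Andrade: $733,813

Equal tier: $1,799,220 ÷ 4 = $449,805 apiece.
Remainder $7,196,879 by billable hours (total 2,382): Becker 1,066,540.00 → $1,066,540; Sato 4,450,462.96 → $4,450,463; Kowalski 1,395,868.22 → $1,395,868; Andrade 284,007.82 → $284,008.
Totals: Becker $449,805 + $1,066,540 = $1,516,345; Sato $449,805 + $4,450,463 = $4,900,268; Kowalski $449,805 + $1,395,868 = $1,845,673; Andrade $449,805 + $284,008 = $733,813.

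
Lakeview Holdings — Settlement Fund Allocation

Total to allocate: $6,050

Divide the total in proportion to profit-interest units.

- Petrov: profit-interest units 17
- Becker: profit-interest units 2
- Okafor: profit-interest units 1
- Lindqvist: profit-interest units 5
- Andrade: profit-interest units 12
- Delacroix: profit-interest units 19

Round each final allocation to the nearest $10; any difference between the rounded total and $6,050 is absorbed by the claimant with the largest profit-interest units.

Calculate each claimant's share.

Petrov: $1,840 · Becker: $220 · Okafor: $110 · Lindqvist: $540 · Andrade: $1,300 · Delacroix: $2,040

Total profit-interest units = 17 + 2 + 1 + 5 + 12 + 19 = 56.
Unrounded shares: Petrov 1,836.61; Becker 216.07; Okafor 108.04; Lindqvist 540.18; Andrade 1,296.43; Delacroix 2,052.68.
Rounded to nearest $10: Petrov $1,840; Becker $220; Okafor $110; Lindqvist $540; Andrade $1,300; Delacroix $2,050. Sum = $6,060.
Difference $6,050 − $6,060 = −$10 applied to largest profit-interest units (Delacroix): Delacroix becomes $2,040.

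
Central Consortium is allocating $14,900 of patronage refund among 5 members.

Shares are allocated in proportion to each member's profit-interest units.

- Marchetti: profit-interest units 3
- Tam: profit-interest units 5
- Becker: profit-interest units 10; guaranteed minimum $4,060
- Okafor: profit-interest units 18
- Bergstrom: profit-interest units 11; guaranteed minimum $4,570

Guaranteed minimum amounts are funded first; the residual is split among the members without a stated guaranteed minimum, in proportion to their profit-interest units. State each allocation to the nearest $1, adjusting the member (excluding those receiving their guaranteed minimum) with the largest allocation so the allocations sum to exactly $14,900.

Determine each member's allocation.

Marchetti: $723; Tam: $1,206; Becker: $4,060; Okafor: $4,341; Bergstrom: $4,570

Minimums first: Becker $4,060; Bergstrom $4,570. Balance $6,270.
Balance split over remaining profit-interest units 26: Marchetti 723.46 → $723; Tam 1,205.77 → $1,206; Okafor 4,340.77 → $4,341.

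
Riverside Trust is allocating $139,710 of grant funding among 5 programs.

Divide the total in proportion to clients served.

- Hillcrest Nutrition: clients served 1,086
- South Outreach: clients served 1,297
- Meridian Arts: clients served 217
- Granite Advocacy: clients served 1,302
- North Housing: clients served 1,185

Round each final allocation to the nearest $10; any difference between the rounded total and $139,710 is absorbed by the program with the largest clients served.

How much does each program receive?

Hillcrest Nutrition: $29,830 | South Outreach: $35,620 | Meridian Arts: $5,960 | Granite Advocacy: $35,760 | North Housing: $32,540

Total clients served = 1,086 + 1,297 + 217 + 1,302 + 1,185 = 5,087.
Raw shares: Hillcrest Nutrition 29,826.04; South Outreach 35,620.97; Meridian Arts 5,959.71; Granite Advocacy 35,758.29; North Housing 32,544.99.
At nearest $10: Hillcrest Nutrition $29,830; South Outreach $35,620; Meridian Arts $5,960; Granite Advocacy $35,760; North Housing $32,540. Sum = $139,710.
Sum already equals the total — no adjustment.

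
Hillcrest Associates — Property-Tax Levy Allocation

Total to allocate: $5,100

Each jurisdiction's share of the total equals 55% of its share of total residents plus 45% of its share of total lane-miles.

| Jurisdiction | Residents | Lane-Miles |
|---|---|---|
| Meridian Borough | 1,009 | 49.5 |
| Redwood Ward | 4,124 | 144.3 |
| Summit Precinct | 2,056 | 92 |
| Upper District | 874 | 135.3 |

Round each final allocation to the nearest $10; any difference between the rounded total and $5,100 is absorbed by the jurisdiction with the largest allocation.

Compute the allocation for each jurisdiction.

Meridian Borough: $620; Redwood Ward: $2,220; Summit Precinct: $1,220; Upper District: $1,040

Totals — residents 8,063, lane-miles 421.1.
Blended shares (55% residents + 45% lane-miles): Meridian Borough 0.1217; Redwood Ward 0.4355; Summit Precinct 0.2386; Upper District 0.2042.
Unrounded shares: Meridian Borough 620.79; Redwood Ward 2,221.12; Summit Precinct 1,216.65; Upper District 1,041.44.
After rounding ($10): Meridian Borough $620; Redwood Ward $2,220; Summit Precinct $1,220; Upper District $1,040. Sum = $5,100.
Sum already equals the total — no adjustment.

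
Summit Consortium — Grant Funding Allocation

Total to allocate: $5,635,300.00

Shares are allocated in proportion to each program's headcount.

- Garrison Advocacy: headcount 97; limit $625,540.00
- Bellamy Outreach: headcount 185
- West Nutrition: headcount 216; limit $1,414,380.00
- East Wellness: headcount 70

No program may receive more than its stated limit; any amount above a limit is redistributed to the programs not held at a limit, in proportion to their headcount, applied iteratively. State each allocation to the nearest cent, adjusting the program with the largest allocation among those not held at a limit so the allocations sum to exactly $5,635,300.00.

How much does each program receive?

Garrison Advocacy: $625,540.00 | Bellamy Outreach: $2,608,412.94 | West Nutrition: $1,414,380.00 | East Wellness: $986,967.06

Combined headcount = 568.
Proportional shares (ignoring caps): Garrison Advocacy 962,366.3732; Bellamy Outreach 1,835,441.0211; West Nutrition 2,143,001.4085; East Wellness 694,491.1972.
Cap binds for Garrison Advocacy ($625,540.00), West Nutrition ($1,414,380.00); balance $3,595,380.00 reallocated over remaining headcount 255.
Redistributed shares: Bellamy Outreach 2,608,412.9412 → $2,608,412.94; East Wellness 986,967.0588 → $986,967.06.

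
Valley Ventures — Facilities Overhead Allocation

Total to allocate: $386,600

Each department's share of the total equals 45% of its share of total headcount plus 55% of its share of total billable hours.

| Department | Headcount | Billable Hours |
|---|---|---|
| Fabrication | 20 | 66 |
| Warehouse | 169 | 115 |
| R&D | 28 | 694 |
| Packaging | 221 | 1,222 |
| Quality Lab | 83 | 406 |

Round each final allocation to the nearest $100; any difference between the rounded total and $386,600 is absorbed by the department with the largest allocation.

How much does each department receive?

Fabrication: $12,300; Warehouse: $66,200; R&D: $68,300; Packaging: $177,600; Quality Lab: $62,200

Totals — headcount 521, billable hours 2,503.
Blended shares (45% headcount + 55% billable hours): Fabrication 0.0318; Warehouse 0.1712; R&D 0.1767; Packaging 0.4594; Quality Lab 0.1609.
Raw shares: Fabrication 12,285.01; Warehouse 66,200.98; R&D 68,304.98; Packaging 177,604.31; Quality Lab 62,204.71.
At nearest $100: Fabrication $12,300; Warehouse $66,200; R&D $68,300; Packaging $177,600; Quality Lab $62,200. Sum = $386,600.
Sum already equals the total — no adjustment.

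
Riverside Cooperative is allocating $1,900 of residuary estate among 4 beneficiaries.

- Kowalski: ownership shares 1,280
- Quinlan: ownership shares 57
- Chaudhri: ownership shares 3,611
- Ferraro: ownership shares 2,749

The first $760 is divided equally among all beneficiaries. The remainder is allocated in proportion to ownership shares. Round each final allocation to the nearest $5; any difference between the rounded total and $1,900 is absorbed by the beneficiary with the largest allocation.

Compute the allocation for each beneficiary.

First tranche $760 split equally: $190 each.
Remainder $1,140 by ownership shares (total 7,697): Kowalski 189.58 → $190; Quinlan 8.44 → $10; Chaudhri 534.82 → $535; Ferraro 407.15 → $405.
Totals: Kowalski $190 + $190 = $380; Quinlan $190 + $10 = $200; Chaudhri $190 + $535 = $725; Ferraro $190 + $405 = $595.

Kowalski: $380; Quinlan: $200; Chaudhri: $725; Ferraro: $595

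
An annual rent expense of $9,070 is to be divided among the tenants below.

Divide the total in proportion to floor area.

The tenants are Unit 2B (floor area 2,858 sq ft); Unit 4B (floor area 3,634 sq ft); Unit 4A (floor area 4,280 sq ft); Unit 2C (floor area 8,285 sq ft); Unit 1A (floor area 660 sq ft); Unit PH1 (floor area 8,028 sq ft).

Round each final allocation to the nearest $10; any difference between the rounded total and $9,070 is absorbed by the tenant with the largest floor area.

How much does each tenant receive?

Combined floor area = 2,858 + 3,634 + 4,280 + 8,285 + 660 + 8,028 = 27,745.
Pro-rata amounts: Unit 2B 934.30; Unit 4B 1,187.98; Unit 4A 1,399.16; Unit 2C 2,708.41; Unit 1A 215.76; Unit PH1 2,624.40.
Rounded to nearest $10: Unit 2B $930; Unit 4B $1,190; Unit 4A $1,400; Unit 2C $2,710; Unit 1A $220; Unit PH1 $2,620. Sum = $9,070.
Sum already equals the total — no adjustment.

Unit 2B: $930; Unit 4B: $1,190; Unit 4A: $1,400; Unit 2C: $2,710; Unit 1A: $220; Unit PH1: $2,620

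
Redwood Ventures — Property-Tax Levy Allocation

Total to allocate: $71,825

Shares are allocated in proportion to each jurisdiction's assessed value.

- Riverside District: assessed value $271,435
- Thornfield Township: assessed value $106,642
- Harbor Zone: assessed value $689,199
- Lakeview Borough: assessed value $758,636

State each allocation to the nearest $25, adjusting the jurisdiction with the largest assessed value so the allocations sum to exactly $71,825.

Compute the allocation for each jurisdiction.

Riverside District: $10,675 · Thornfield Township: $4,200 · Harbor Zone: $27,100 · Lakeview Borough: $29,850

Sum of assessed value: 271,435 + 106,642 + 689,199 + 758,636 = 1,825,912.
Raw shares: Riverside District 10,677.30; Thornfield Township 4,194.92; Harbor Zone 27,110.68; Lakeview Borough 29,842.09.
Rounded to nearest $25: Riverside District $10,675; Thornfield Township $4,200; Harbor Zone $27,100; Lakeview Borough $29,850. Sum = $71,825.
No rounding difference to absorb.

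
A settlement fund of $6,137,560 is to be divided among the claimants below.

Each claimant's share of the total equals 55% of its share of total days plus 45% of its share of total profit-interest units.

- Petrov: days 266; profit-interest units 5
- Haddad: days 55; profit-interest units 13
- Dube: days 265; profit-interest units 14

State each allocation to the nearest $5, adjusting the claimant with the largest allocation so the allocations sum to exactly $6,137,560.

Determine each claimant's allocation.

Days total 586; profit-interest units total 32.
Combined weights (55% days + 45% profit-interest units): Petrov 0.3200; Haddad 0.2344; Dube 0.4456.
Pro-rata amounts: Petrov 1,963,842.46; Haddad 1,438,850.66; Dube 2,734,866.89.
At nearest $5: Petrov $1,963,840; Haddad $1,438,850; Dube $2,734,865. Sum = $6,137,555.
Difference $6,137,560 − $6,137,555 = +$5 applied to largest allocation (Dube): Dube becomes $2,734,870.

Petrov: $1,963,840; Haddad: $1,438,850; Dube: $2,734,870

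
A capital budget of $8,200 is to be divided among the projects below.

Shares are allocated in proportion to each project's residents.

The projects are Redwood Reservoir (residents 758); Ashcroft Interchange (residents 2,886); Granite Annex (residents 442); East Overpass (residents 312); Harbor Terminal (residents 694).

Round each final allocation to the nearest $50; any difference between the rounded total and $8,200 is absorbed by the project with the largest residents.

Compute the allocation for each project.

Redwood Reservoir: $1,200 | Ashcroft Interchange: $4,700 | Granite Annex: $700 | East Overpass: $500 | Harbor Terminal: $1,100

Sum of residents: 758 + 2,886 + 442 + 312 + 694 = 5,092.
Unrounded shares: Redwood Reservoir 1,220.66; Ashcroft Interchange 4,647.53; Granite Annex 711.78; East Overpass 502.44; Harbor Terminal 1,117.60.
At nearest $50: Redwood Reservoir $1,200; Ashcroft Interchange $4,650; Granite Annex $700; East Overpass $500; Harbor Terminal $1,100. Sum = $8,150.
Difference $8,200 − $8,150 = +$50 applied to largest residents (Ashcroft Interchange): Ashcroft Interchange becomes $4,700.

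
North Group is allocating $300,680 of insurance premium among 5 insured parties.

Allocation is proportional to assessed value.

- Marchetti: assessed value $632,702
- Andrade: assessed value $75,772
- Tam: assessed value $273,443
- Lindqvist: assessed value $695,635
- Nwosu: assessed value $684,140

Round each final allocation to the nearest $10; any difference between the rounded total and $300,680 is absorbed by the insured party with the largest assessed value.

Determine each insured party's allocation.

Marchetti: $80,550 | Andrade: $9,650 | Tam: $34,810 | Lindqvist: $88,570 | Nwosu: $87,100

Total assessed value = 632,702 + 75,772 + 273,443 + 695,635 + 684,140 = 2,361,692.
Unrounded shares: Marchetti 80,552.77; Andrade 9,646.95; Tam 34,813.53; Lindqvist 88,565.12; Nwosu 87,101.63.
At nearest $10: Marchetti $80,550; Andrade $9,650; Tam $34,810; Lindqvist $88,570; Nwosu $87,100. Sum = $300,680.
Rounded total matches; no reconciliation needed.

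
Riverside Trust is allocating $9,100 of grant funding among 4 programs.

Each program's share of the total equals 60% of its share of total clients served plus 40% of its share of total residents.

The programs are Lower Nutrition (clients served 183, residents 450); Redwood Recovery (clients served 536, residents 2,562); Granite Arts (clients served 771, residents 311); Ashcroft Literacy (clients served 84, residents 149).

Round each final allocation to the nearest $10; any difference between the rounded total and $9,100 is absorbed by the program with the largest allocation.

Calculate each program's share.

Totals — clients served 1,574, residents 3,472.
Blended shares (60% clients served + 40% residents): Lower Nutrition 0.1216; Redwood Recovery 0.4995; Granite Arts 0.3297; Ashcroft Literacy 0.0492.
Pro-rata amounts: Lower Nutrition 1,106.58; Redwood Recovery 4,545.28; Granite Arts 3,000.55; Ashcroft Literacy 447.59.
Rounded to nearest $10: Lower Nutrition $1,110; Redwood Recovery $4,550; Granite Arts $3,000; Ashcroft Literacy $450. Sum = $9,110.
Difference $9,100 − $9,110 = −$10 applied to largest allocation (Redwood Recovery): Redwood Recovery becomes $4,540.

Lower Nutrition: $1,110 | Redwood Recovery: $4,540 | Granite Arts: $3,000 | Ashcroft Literacy: $450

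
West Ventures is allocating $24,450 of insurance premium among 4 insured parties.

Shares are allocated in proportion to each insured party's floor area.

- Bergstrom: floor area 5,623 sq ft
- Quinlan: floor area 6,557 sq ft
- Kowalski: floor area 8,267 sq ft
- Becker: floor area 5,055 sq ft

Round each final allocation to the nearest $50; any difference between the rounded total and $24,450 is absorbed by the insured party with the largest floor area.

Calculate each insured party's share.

Bergstrom: $5,400 · Quinlan: $6,300 · Kowalski: $7,900 · Becker: $4,850

Floor area total: 5,623 + 6,557 + 8,267 + 5,055 = 25,502.
Raw shares: Bergstrom 5,391.04; Quinlan 6,286.51; Kowalski 7,925.97; Becker 4,846.47.
Rounded to nearest $50: Bergstrom $5,400; Quinlan $6,300; Kowalski $7,950; Becker $4,850. Sum = $24,500.
Difference $24,450 − $24,500 = −$50 applied to largest floor area (Kowalski): Kowalski becomes $7,900.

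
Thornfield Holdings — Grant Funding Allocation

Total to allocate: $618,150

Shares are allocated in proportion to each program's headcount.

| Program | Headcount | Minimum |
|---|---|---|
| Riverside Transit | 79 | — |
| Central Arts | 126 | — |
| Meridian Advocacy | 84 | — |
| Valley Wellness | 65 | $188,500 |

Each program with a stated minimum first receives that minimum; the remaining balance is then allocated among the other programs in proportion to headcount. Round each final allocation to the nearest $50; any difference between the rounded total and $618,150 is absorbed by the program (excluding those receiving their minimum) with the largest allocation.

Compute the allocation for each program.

Minimums first: Valley Wellness $188,500. Remaining pool $429,650.
Remaining pool split over remaining headcount 289: Riverside Transit 117,447.58 → $117,450; Central Arts 187,321.45 → $187,300; Meridian Advocacy 124,880.97 → $124,900.

Riverside Transit: $117,450 · Central Arts: $187,300 · Meridian Advocacy: $124,900 · Valley Wellness: $188,500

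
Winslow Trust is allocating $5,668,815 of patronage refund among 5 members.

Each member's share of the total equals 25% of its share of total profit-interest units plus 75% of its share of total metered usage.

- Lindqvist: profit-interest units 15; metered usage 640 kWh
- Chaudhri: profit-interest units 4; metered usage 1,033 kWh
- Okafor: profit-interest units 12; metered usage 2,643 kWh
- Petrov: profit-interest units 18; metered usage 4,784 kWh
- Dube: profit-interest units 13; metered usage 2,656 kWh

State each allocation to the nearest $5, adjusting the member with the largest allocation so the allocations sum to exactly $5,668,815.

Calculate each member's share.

Profit-interest units total 62; metered usage total 11,756.
Composite weights (25% profit-interest units + 75% metered usage): Lindqvist 0.1013; Chaudhri 0.0820; Okafor 0.2170; Petrov 0.3778; Dube 0.2219.
Pro-rata amounts: Lindqvist 574,330.81; Chaudhri 465,021.68; Okafor 1,230,150.56; Petrov 2,141,601.76; Dube 1,257,710.19.
At nearest $5: Lindqvist $574,330; Chaudhri $465,020; Okafor $1,230,150; Petrov $2,141,600; Dube $1,257,710. Sum = $5,668,810.
Difference $5,668,815 − $5,668,810 = +$5 applied to largest allocation (Petrov): Petrov becomes $2,141,605.

Lindqvist: $574,330 | Chaudhri: $465,020 | Okafor: $1,230,150 | Petrov: $2,141,605 | Dube: $1,257,710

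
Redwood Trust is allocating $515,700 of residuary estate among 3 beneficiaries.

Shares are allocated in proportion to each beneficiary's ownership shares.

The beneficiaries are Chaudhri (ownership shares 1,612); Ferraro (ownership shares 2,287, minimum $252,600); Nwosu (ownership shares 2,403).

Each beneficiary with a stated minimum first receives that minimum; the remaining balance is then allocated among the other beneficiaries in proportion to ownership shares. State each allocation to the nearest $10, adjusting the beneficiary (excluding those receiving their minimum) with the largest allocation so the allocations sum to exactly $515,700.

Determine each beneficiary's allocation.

Fund the minimums — Ferraro $252,600. Balance $263,100.
Balance split over remaining ownership shares 4,015: Chaudhri 105,633.18 → $105,630; Nwosu 157,466.82 → $157,470.

Chaudhri: $105,630; Ferraro: $252,600; Nwosu: $157,470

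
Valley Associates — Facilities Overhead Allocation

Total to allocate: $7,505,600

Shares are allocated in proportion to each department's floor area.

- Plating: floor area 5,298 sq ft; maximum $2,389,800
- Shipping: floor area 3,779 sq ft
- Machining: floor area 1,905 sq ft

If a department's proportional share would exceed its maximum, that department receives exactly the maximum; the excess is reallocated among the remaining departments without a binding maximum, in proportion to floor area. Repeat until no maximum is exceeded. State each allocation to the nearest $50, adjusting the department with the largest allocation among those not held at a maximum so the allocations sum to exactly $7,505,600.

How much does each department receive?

Sum of floor area: 10,982.
Proportional shares (ignoring caps): Plating 3,620,894.99; Shipping 2,582,741.07; Machining 1,301,963.94.
Held at cap: Plating ($2,389,800); residual $5,115,800 reallocated over remaining floor area 5,684.
Remaining shares: Shipping 3,401,232.97 → $3,401,250; Machining 1,714,567.03 → $1,714,550.

Plating: $2,389,800; Shipping: $3,401,250; Machining: $1,714,550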